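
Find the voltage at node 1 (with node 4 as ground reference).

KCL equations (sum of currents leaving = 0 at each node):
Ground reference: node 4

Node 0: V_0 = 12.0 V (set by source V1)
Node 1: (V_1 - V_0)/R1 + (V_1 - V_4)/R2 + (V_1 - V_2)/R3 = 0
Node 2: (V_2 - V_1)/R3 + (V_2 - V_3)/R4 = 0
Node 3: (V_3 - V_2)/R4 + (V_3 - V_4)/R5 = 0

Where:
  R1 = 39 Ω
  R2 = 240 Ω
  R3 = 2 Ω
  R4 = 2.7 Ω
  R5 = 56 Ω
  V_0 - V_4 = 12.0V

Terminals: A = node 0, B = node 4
Nodal analysis, taking node 4 as the 0 V reference.
Source V1 fixes V_0 = 12 V.
KCL at each unknown node (sum of currents leaving = 0; resistances in Ω):
  Node 1: (V_1 - 12)/39 + (V_1 - 0)/240 + (V_1 - V_2)/2 = 0
  Node 2: (V_2 - V_1)/2 + (V_2 - V_3)/2.7 = 0
  Node 3: (V_3 - V_2)/2.7 + (V_3 - 0)/56 = 0
Collecting terms (coefficients in siemens):
  0.5298·V_1 - 0.5·V_2 = 0.3077
  0.8704·V_2 - 0.5·V_1 - 0.3704·V_3 = 0
  0.3882·V_3 - 0.3704·V_2 = 0
Solving these 3 simultaneous equations (Gaussian elimination) gives:
  V_1 = 6.648 V, V_2 = 6.429 V, V_3 = 6.133 V
The requested potential is V_1 = 6.648 V.

Final answer: V_1 = 6.648 V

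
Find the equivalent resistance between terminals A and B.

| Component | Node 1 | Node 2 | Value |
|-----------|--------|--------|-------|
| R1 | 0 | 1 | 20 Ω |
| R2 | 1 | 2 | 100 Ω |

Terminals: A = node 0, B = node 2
Reduce the network between node 0 (A) and node 2 (B) by series/parallel combination:
  Rs1 = R1 + R2 (series, joined only at node 1) = 20 + 100 = 120 Ω
R_eq = 120 Ω

Final answer: 120 Ω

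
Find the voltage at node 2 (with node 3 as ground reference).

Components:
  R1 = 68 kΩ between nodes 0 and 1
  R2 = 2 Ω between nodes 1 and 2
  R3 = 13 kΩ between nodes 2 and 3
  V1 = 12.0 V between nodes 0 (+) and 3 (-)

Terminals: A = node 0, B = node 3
Nodal analysis, taking node 3 as the 0 V reference.
Source V1 fixes V_0 = 12 V.
KCL at each unknown node (sum of currents leaving = 0; resistances in Ω):
  Node 1: (V_1 - 12)/68000 + (V_1 - V_2)/2 = 0
  Node 2: (V_2 - V_1)/2 + (V_2 - 0)/13000 = 0
Collecting terms (coefficients in siemens):
  0.5·V_1 - 0.5·V_2 = 0.0001765
  0.5001·V_2 - 0.5·V_1 = 0
Determinant D = (0.5)(0.5001) - (-0.5)(-0.5) = 0.00004582
V_1 = [(0.0001765)(0.5001) - (-0.5)(0)]/D = 1.926 V
V_2 = [(0.5)(0) - (0.0001765)(-0.5)]/D = 1.926 V
The requested potential is V_2 = 1.926 V.

Final answer: V_2 = 1.926 V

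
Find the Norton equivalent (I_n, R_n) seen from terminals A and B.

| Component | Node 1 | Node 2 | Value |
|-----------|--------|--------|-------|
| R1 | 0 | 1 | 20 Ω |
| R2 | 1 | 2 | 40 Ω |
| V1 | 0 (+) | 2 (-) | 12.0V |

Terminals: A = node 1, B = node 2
Find the Thévenin equivalent first; then I_n = V_th/R_th and R_n = R_th.
Step 1 — V_th is the open-circuit voltage V_A - V_B (nothing connected across the terminals).
Nodal analysis, taking node 2 as the 0 V reference.
Source V1 fixes V_0 = 12 V.
KCL at each unknown node (sum of currents leaving = 0; resistances in Ω):
  Node 1: (V_1 - 12)/20 + (V_1 - 0)/40 = 0
Collecting terms: 0.075 × V_1 = 0.6  =>  V_1 = 8 V
V_th = V_1 - V_2 = 8 - 0 = 8 V
Step 2 — R_th: zero the source — replace V1 by a short circuit (node 2 merges into node 0) — and find the resistance seen between A (node 1) and B (node 0).
Reduce the network between node 1 (A) and node 0 (B) by series/parallel combination:
  Rp1 = R1 ‖ R2 (parallel, both between nodes 0 and 1) = 1/(1/20 + 1/40) = 13.33 Ω
R_th = 13.33 Ω
I_n = V_th/R_th = 8/13.33 = 0.6 A, and R_n = R_th = 13.33 Ω

Final answer: I_n = 0.6 A, R_n = 13.33 Ω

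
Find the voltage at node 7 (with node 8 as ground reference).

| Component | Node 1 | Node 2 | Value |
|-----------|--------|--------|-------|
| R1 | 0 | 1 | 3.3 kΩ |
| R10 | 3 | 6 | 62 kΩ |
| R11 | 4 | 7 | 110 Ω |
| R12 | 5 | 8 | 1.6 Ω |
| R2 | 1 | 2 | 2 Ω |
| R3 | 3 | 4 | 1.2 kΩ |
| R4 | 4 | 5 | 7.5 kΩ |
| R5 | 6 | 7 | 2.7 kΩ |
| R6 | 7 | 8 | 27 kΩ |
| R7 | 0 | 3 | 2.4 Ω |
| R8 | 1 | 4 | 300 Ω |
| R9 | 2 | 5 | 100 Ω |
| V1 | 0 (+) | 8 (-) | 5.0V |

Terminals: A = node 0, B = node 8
Nodal analysis, taking node 8 as the 0 V reference.
Source V1 fixes V_0 = 5 V.
KCL at each unknown node (sum of currents leaving = 0; resistances in Ω):
  Node 1: (V_1 - 5)/3300 + (V_1 - V_2)/2 + (V_1 - V_4)/300 = 0
  Node 2: (V_2 - V_1)/2 + (V_2 - V_5)/100 = 0
  Node 3: (V_3 - V_4)/1200 + (V_3 - 5)/2.4 + (V_3 - V_6)/62000 = 0
  Node 4: (V_4 - V_3)/1200 + (V_4 - V_5)/7500 + (V_4 - V_1)/300 + (V_4 - V_7)/110 = 0
  Node 5: (V_5 - V_4)/7500 + (V_5 - V_2)/100 + (V_5 - 0)/1.6 = 0
  Node 6: (V_6 - V_7)/2700 + (V_6 - V_3)/62000 = 0
  Node 7: (V_7 - V_6)/2700 + (V_7 - 0)/27000 + (V_7 - V_4)/110 = 0
Collecting terms (coefficients in siemens):
  0.5036·V_1 - 0.5·V_2 - 0.003333·V_4 = 0.001515
  0.51·V_2 - 0.5·V_1 - 0.01·V_5 = 0
  0.4175·V_3 - 0.0008333·V_4 - 0.00001613·V_6 = 2.083
  0.01339·V_4 - 0.003333·V_1 - 0.0008333·V_3 - 0.0001333·V_5 - 0.009091·V_7 = 0
  0.6351·V_5 - 0.01·V_2 - 0.0001333·V_4 = 0
  0.0003865·V_6 - 0.00001613·V_3 - 0.0003704·V_7 = 0
  0.009498·V_7 - 0.009091·V_4 - 0.0003704·V_6 = 0
Solving these 7 simultaneous equations (Gaussian elimination) gives:
  V_1 = 0.4437 V, V_2 = 0.4352 V, V_3 = 4.993 V, V_4 = 1.314 V
  V_5 = 0.007127 V, V_6 = 1.468 V, V_7 = 1.315 V
The requested potential is V_7 = 1.315 V.

Final answer: V_7 = 1.315 V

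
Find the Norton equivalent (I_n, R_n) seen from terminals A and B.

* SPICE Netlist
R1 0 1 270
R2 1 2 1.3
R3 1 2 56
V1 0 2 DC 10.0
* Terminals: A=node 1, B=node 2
Find the Thévenin equivalent first; then I_n = V_th/R_th and R_n = R_th.
Step 1 — V_th is the open-circuit voltage V_A - V_B (nothing connected across the terminals).
Nodal analysis, taking node 2 as the 0 V reference.
Source V1 fixes V_0 = 10 V.
KCL at each unknown node (sum of currents leaving = 0; resistances in Ω):
  Node 1: (V_1 - 10)/270 + (V_1 - 0)/1.3 + (V_1 - 0)/56 = 0
Collecting terms: 0.7908 × V_1 = 0.03704  =>  V_1 = 0.04684 V
V_th = V_1 - V_2 = 0.04684 - 0 = 0.04684 V
Step 2 — R_th: zero the source — replace V1 by a short circuit (node 2 merges into node 0) — and find the resistance seen between A (node 1) and B (node 0).
Reduce the network between node 1 (A) and node 0 (B) by series/parallel combination:
  Rp1 = R1 ‖ R2 ‖ R3 (parallel, all between nodes 0 and 1) = 1/(1/270 + 1/1.3 + 1/56) = 1.265 Ω
R_th = 1.265 Ω
I_n = V_th/R_th = 0.04684/1.265 = 0.03704 A, and R_n = R_th = 1.265 Ω

Final answer: I_n = 0.03704 A, R_n = 1.265 Ω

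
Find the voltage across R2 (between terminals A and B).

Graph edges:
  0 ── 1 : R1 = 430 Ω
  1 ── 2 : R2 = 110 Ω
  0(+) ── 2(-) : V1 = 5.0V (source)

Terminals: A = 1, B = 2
R1 and R2 are in series across V1 (node 0 → node 1 → node 2), and the output A–B is taken across R2, so this is a voltage divider.
Series current: I = V1/(R1 + R2) = 5/(430 + 110) = 5/540 = 0.009259 A
V_R2 = I × R2 = V1 × R2/(R1 + R2) = 5 × 110/540 = 1.019 V

Final answer: 1.019 V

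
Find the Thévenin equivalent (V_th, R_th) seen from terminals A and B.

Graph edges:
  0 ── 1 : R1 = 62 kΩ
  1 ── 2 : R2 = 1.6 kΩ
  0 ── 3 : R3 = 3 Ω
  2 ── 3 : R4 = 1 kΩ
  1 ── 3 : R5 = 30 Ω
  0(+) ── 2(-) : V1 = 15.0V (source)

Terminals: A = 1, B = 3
Step 1 — V_th is the open-circuit voltage V_A - V_B (nothing connected across the terminals).
Nodal analysis, taking node 2 as the 0 V reference.
Source V1 fixes V_0 = 15 V.
KCL at each unknown node (sum of currents leaving = 0; resistances in Ω):
  Node 1: (V_1 - 15)/62000 + (V_1 - 0)/1600 + (V_1 - V_3)/30 = 0
  Node 3: (V_3 - 15)/3 + (V_3 - 0)/1000 + (V_3 - V_1)/30 = 0
Collecting terms (coefficients in siemens):
  0.03397·V_1 - 0.03333·V_3 = 0.0002419
  0.3677·V_3 - 0.03333·V_1 = 5
Determinant D = (0.03397)(0.3677) - (-0.03333)(-0.03333) = 0.01138
V_1 = [(0.0002419)(0.3677) - (-0.03333)(5)]/D = 14.65 V
V_3 = [(0.03397)(5) - (0.0002419)(-0.03333)]/D = 14.93 V
V_th = V_1 - V_3 = 14.65 - 14.93 = -0.2746 V
Step 2 — R_th: zero the source — replace V1 by a short circuit (node 2 merges into node 0) — and find the resistance seen between A (node 1) and B (node 3).
Reduce the network between node 1 (A) and node 3 (B) by series/parallel combination:
  Rp1 = R1 ‖ R2 (parallel, both between nodes 0 and 1) = 1/(1/62000 + 1/1600) = 1560 Ω
  Rp2 = R3 ‖ R4 (parallel, both between nodes 0 and 3) = 1/(1/3 + 1/1000) = 2.991 Ω
  Rs1 = Rp1 + Rp2 (series, joined only at node 0) = 1560 + 2.991 = 1563 Ω
  Rp3 = R5 ‖ Rs1 (parallel, both between nodes 1 and 3) = 1/(1/30 + 1/1563) = 29.43 Ω
R_th = 29.43 Ω

Final answer: V_th = -0.2746 V, R_th = 29.43 Ω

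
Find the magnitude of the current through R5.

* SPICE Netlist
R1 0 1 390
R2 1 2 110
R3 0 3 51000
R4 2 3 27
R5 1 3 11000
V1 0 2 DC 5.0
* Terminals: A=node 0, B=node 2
Nodal analysis, taking node 2 as the 0 V reference.
Source V1 fixes V_0 = 5 V.
KCL at each unknown node (sum of currents leaving = 0; resistances in Ω):
  Node 1: (V_1 - 5)/390 + (V_1 - 0)/110 + (V_1 - V_3)/11000 = 0
  Node 3: (V_3 - 5)/51000 + (V_3 - 0)/27 + (V_3 - V_1)/11000 = 0
Collecting terms (coefficients in siemens):
  0.01175·V_1 - 0.00009091·V_3 = 0.01282
  0.03715·V_3 - 0.00009091·V_1 = 0.00009804
Determinant D = (0.01175)(0.03715) - (-0.00009091)(-0.00009091) = 0.0004363
V_1 = [(0.01282)(0.03715) - (-0.00009091)(0.00009804)]/D = 1.092 V
V_3 = [(0.01175)(0.00009804) - (0.01282)(-0.00009091)]/D = 0.00531 V
I_R5 = (V_1 - V_3)/R5 = (1.092 - 0.00531)/11000 = 0.00009875 A
|I_R5| = 0.00009875 A

Final answer: |I_R5| = 9.875e-05 A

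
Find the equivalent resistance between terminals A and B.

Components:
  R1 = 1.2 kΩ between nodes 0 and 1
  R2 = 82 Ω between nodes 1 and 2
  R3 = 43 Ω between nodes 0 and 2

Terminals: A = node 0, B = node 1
Reduce the network between node 0 (A) and node 1 (B) by series/parallel combination:
  Rs1 = R3 + R2 (series, joined only at node 2) = 43 + 82 = 125 Ω
  Rp1 = R1 ‖ Rs1 (parallel, both between nodes 0 and 1) = 1/(1/1200 + 1/125) = 113.2 Ω
R_eq = 113.2 Ω

Final answer: 113.2 Ω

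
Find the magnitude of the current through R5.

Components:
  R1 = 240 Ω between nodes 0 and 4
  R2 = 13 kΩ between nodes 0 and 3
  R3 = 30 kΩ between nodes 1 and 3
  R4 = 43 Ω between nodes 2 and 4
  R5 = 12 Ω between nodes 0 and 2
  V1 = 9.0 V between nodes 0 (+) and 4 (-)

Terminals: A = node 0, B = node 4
Nodal analysis, taking node 4 as the 0 V reference.
Source V1 fixes V_0 = 9 V.
KCL at each unknown node (sum of currents leaving = 0; resistances in Ω):
  Node 1: (V_1 - V_3)/30000 = 0
  Node 2: (V_2 - 0)/43 + (V_2 - 9)/12 = 0
  Node 3: (V_3 - 9)/13000 + (V_3 - V_1)/30000 = 0
Collecting terms (coefficients in siemens):
  0.00003333·V_1 - 0.00003333·V_3 = 0
  0.1066·V_2 = 0.75
  0.0001103·V_3 - 0.00003333·V_1 = 0.0006923
Solving these 3 simultaneous equations (Gaussian elimination) gives:
  V_1 = 9 V, V_2 = 7.036 V, V_3 = 9 V
I_R5 = (V_0 - V_2)/R5 = (9 - 7.036)/12 = 0.1636 A
|I_R5| = 0.1636 A

Final answer: |I_R5| = 0.1636 A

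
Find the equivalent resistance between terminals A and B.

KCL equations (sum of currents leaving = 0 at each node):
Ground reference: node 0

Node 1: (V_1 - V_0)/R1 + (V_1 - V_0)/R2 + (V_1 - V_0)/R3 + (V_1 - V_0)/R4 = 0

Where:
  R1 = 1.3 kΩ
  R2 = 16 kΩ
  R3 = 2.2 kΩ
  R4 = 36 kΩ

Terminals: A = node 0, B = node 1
Reduce the network between node 0 (A) and node 1 (B) by series/parallel combination:
  Rp1 = R1 ‖ R2 ‖ R3 ‖ R4 (parallel, all between nodes 0 and 1) = 1/(1/1300 + 1/16000 + 1/2200 + 1/36000) = 761 Ω
R_eq = 761 Ω

Final answer: 761 Ω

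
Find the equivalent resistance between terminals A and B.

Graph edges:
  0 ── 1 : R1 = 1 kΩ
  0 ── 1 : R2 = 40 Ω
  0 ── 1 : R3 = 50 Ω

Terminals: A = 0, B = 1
Reduce the network between node 0 (A) and node 1 (B) by series/parallel combination:
  Rp1 = R1 ‖ R2 ‖ R3 (parallel, all between nodes 0 and 1) = 1/(1/1000 + 1/40 + 1/50) = 21.74 Ω
R_eq = 21.74 Ω

Final answer: 21.74 Ω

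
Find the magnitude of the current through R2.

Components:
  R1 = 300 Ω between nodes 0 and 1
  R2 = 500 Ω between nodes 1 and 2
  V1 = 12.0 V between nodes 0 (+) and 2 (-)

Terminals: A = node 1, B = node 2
Nodal analysis, taking node 2 as the 0 V reference.
Source V1 fixes V_0 = 12 V.
KCL at each unknown node (sum of currents leaving = 0; resistances in Ω):
  Node 1: (V_1 - 12)/300 + (V_1 - 0)/500 = 0
Collecting terms: 0.005333 × V_1 = 0.04  =>  V_1 = 7.5 V
I_R2 = (V_1 - V_2)/R2 = (7.5 - 0)/500 = 0.015 A
|I_R2| = 0.015 A

Final answer: |I_R2| = 0.015 A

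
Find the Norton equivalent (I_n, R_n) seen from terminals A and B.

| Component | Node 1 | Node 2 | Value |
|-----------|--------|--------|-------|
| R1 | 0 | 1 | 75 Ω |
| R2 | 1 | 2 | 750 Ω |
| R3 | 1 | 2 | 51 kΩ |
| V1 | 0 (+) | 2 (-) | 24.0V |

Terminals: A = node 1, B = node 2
Find the Thévenin equivalent first; then I_n = V_th/R_th and R_n = R_th.
Step 1 — V_th is the open-circuit voltage V_A - V_B (nothing connected across the terminals).
Nodal analysis, taking node 2 as the 0 V reference.
Source V1 fixes V_0 = 24 V.
KCL at each unknown node (sum of currents leaving = 0; resistances in Ω):
  Node 1: (V_1 - 24)/75 + (V_1 - 0)/750 + (V_1 - 0)/51000 = 0
Collecting terms: 0.01469 × V_1 = 0.32  =>  V_1 = 21.79 V
V_th = V_1 - V_2 = 21.79 - 0 = 21.79 V
Step 2 — R_th: zero the source — replace V1 by a short circuit (node 2 merges into node 0) — and find the resistance seen between A (node 1) and B (node 0).
Reduce the network between node 1 (A) and node 0 (B) by series/parallel combination:
  Rp1 = R1 ‖ R2 ‖ R3 (parallel, all between nodes 0 and 1) = 1/(1/75 + 1/750 + 1/51000) = 68.09 Ω
R_th = 68.09 Ω
I_n = V_th/R_th = 21.79/68.09 = 0.32 A, and R_n = R_th = 68.09 Ω

Final answer: I_n = 0.32 A, R_n = 68.09 Ω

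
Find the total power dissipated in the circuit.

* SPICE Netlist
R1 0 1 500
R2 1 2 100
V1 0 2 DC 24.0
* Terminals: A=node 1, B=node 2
Nodal analysis, taking node 2 as the 0 V reference.
Source V1 fixes V_0 = 24 V.
KCL at each unknown node (sum of currents leaving = 0; resistances in Ω):
  Node 1: (V_1 - 24)/500 + (V_1 - 0)/100 = 0
Collecting terms: 0.012 × V_1 = 0.048  =>  V_1 = 4 V
Power in each resistor, P = (ΔV)²/R:
  P_R1 = (24 - 4)²/500 = 0.8 W
  P_R2 = (4 - 0)²/100 = 0.16 W
P_total = P_R1 + P_R2 = 0.96 W

Final answer: 0.96 W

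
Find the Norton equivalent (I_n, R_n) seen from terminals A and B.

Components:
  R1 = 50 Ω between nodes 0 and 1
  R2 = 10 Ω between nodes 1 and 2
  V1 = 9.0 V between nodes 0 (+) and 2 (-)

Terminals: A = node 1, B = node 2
Find the Thévenin equivalent first; then I_n = V_th/R_th and R_n = R_th.
Step 1 — V_th is the open-circuit voltage V_A - V_B (nothing connected across the terminals).
Nodal analysis, taking node 2 as the 0 V reference.
Source V1 fixes V_0 = 9 V.
KCL at each unknown node (sum of currents leaving = 0; resistances in Ω):
  Node 1: (V_1 - 9)/50 + (V_1 - 0)/10 = 0
Collecting terms: 0.12 × V_1 = 0.18  =>  V_1 = 1.5 V
V_th = V_1 - V_2 = 1.5 - 0 = 1.5 V
Step 2 — R_th: zero the source — replace V1 by a short circuit (node 2 merges into node 0) — and find the resistance seen between A (node 1) and B (node 0).
Reduce the network between node 1 (A) and node 0 (B) by series/parallel combination:
  Rp1 = R1 ‖ R2 (parallel, both between nodes 0 and 1) = 1/(1/50 + 1/10) = 8.333 Ω
R_th = 8.333 Ω
I_n = V_th/R_th = 1.5/8.333 = 0.18 A, and R_n = R_th = 8.333 Ω

Final answer: I_n = 0.18 A, R_n = 8.333 Ω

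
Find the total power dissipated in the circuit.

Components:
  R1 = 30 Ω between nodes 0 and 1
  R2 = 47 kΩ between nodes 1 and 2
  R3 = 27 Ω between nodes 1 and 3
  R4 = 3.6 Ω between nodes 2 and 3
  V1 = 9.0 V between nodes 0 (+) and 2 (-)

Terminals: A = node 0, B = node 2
Nodal analysis, taking node 2 as the 0 V reference.
Source V1 fixes V_0 = 9 V.
KCL at each unknown node (sum of currents leaving = 0; resistances in Ω):
  Node 1: (V_1 - 9)/30 + (V_1 - 0)/47000 + (V_1 - V_3)/27 = 0
  Node 3: (V_3 - V_1)/27 + (V_3 - 0)/3.6 = 0
Collecting terms (coefficients in siemens):
  0.07039·V_1 - 0.03704·V_3 = 0.3
  0.3148·V_3 - 0.03704·V_1 = 0
Determinant D = (0.07039)(0.3148) - (-0.03704)(-0.03704) = 0.02079
V_1 = [(0.3)(0.3148) - (-0.03704)(0)]/D = 4.543 V
V_3 = [(0.07039)(0) - (0.3)(-0.03704)]/D = 0.5345 V
Power in each resistor, P = (ΔV)²/R:
  P_R1 = (9 - 4.543)²/30 = 0.6621 W
  P_R2 = (4.543 - 0)²/47000 = 0.0004391 W
  P_R3 = (4.543 - 0.5345)²/27 = 0.5951 W
  P_R4 = (0 - 0.5345)²/3.6 = 0.07935 W
P_total = P_R1 + P_R2 + P_R3 + P_R4 = 1.337 W

Final answer: 1.337 W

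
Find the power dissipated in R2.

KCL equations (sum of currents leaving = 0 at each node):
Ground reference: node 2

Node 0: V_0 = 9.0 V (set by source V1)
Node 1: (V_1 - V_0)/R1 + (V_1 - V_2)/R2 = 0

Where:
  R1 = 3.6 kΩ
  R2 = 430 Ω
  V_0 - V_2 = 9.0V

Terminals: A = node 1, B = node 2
Nodal analysis, taking node 2 as the 0 V reference.
Source V1 fixes V_0 = 9 V.
KCL at each unknown node (sum of currents leaving = 0; resistances in Ω):
  Node 1: (V_1 - 9)/3600 + (V_1 - 0)/430 = 0
Collecting terms: 0.002603 × V_1 = 0.0025  =>  V_1 = 0.9603 V
I_R2 = (V_1 - V_2)/R2 = (0.9603 - 0)/430 = 0.002233 A
P_R2 = I_R2² × R2 = (0.002233)² × 430 = 0.002145 W

Final answer: 0.002145 W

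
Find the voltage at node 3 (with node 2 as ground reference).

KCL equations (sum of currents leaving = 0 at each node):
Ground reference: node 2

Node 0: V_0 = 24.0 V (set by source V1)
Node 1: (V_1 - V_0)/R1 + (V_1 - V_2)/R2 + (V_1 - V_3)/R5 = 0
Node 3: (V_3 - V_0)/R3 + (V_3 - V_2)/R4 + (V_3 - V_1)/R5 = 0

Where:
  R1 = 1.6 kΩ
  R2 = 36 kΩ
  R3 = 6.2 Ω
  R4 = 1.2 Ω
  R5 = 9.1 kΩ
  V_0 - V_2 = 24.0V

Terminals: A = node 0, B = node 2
Nodal analysis, taking node 2 as the 0 V reference.
Source V1 fixes V_0 = 24 V.
KCL at each unknown node (sum of currents leaving = 0; resistances in Ω):
  Node 1: (V_1 - 24)/1600 + (V_1 - 0)/36000 + (V_1 - V_3)/9100 = 0
  Node 3: (V_3 - 24)/6.2 + (V_3 - 0)/1.2 + (V_3 - V_1)/9100 = 0
Collecting terms (coefficients in siemens):
  0.0007627·V_1 - 0.0001099·V_3 = 0.015
  0.9947·V_3 - 0.0001099·V_1 = 3.871
Determinant D = (0.0007627)(0.9947) - (-0.0001099)(-0.0001099) = 0.0007586
V_1 = [(0.015)(0.9947) - (-0.0001099)(3.871)]/D = 20.23 V
V_3 = [(0.0007627)(3.871) - (0.015)(-0.0001099)]/D = 3.894 V
The requested potential is V_3 = 3.894 V.

Final answer: V_3 = 3.894 V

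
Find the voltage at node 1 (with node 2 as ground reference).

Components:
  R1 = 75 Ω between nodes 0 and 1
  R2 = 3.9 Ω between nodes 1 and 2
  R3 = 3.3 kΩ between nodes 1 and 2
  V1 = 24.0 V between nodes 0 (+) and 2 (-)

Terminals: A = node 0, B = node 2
Nodal analysis, taking node 2 as the 0 V reference.
Source V1 fixes V_0 = 24 V.
KCL at each unknown node (sum of currents leaving = 0; resistances in Ω):
  Node 1: (V_1 - 24)/75 + (V_1 - 0)/3.9 + (V_1 - 0)/3300 = 0
Collecting terms: 0.27 × V_1 = 0.32  =>  V_1 = 1.185 V
The requested potential is V_1 = 1.185 V.

Final answer: V_1 = 1.185 V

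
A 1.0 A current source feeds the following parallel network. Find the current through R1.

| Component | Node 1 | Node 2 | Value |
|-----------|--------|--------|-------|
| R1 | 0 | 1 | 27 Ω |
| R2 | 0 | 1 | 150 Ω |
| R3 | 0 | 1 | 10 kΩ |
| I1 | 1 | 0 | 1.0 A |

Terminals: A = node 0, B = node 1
All resistors sit directly between nodes 0 and 1, so they are in parallel and share one voltage V; the full source current 1 A splits among them.
1/R_par = 1/27 + 1/150 + 1/10000 = 0.0438 S  =>  R_par = 22.83 Ω
V = I × R_par = 1 × 22.83 = 22.83 V
I_R1 = V/R1 = 22.83/27 = 0.8455 A

Final answer: 0.8455 A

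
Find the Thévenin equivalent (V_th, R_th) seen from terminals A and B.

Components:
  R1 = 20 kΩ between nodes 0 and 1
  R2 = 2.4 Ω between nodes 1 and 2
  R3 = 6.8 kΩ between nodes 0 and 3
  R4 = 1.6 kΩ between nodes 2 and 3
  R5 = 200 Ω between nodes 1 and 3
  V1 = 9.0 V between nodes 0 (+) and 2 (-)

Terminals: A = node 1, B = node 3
Step 1 — V_th is the open-circuit voltage V_A - V_B (nothing connected across the terminals).
Nodal analysis, taking node 2 as the 0 V reference.
Source V1 fixes V_0 = 9 V.
KCL at each unknown node (sum of currents leaving = 0; resistances in Ω):
  Node 1: (V_1 - 9)/20000 + (V_1 - 0)/2.4 + (V_1 - V_3)/200 = 0
  Node 3: (V_3 - 9)/6800 + (V_3 - 0)/1600 + (V_3 - V_1)/200 = 0
Collecting terms (coefficients in siemens):
  0.4217·V_1 - 0.005·V_3 = 0.00045
  0.005772·V_3 - 0.005·V_1 = 0.001324
Determinant D = (0.4217)(0.005772) - (-0.005)(-0.005) = 0.002409
V_1 = [(0.00045)(0.005772) - (-0.005)(0.001324)]/D = 0.003825 V
V_3 = [(0.4217)(0.001324) - (0.00045)(-0.005)]/D = 0.2326 V
V_th = V_1 - V_3 = 0.003825 - 0.2326 = -0.2288 V
Step 2 — R_th: zero the source — replace V1 by a short circuit (node 2 merges into node 0) — and find the resistance seen between A (node 1) and B (node 3).
Reduce the network between node 1 (A) and node 3 (B) by series/parallel combination:
  Rp1 = R1 ‖ R2 (parallel, both between nodes 0 and 1) = 1/(1/20000 + 1/2.4) = 2.4 Ω
  Rp2 = R3 ‖ R4 (parallel, both between nodes 0 and 3) = 1/(1/6800 + 1/1600) = 1295 Ω
  Rs1 = Rp1 + Rp2 (series, joined only at node 0) = 2.4 + 1295 = 1298 Ω
  Rp3 = R5 ‖ Rs1 (parallel, both between nodes 1 and 3) = 1/(1/200 + 1/1298) = 173.3 Ω
R_th = 173.3 Ω

Final answer: V_th = -0.2288 V, R_th = 173.3 Ω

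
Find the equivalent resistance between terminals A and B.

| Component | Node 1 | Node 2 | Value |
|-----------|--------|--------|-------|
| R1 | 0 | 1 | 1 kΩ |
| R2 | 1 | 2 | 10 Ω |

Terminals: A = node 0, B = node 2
Reduce the network between node 0 (A) and node 2 (B) by series/parallel combination:
  Rs1 = R1 + R2 (series, joined only at node 1) = 1000 + 10 = 1010 Ω
R_eq = 1.01 kΩ

Final answer: 1.01 kΩ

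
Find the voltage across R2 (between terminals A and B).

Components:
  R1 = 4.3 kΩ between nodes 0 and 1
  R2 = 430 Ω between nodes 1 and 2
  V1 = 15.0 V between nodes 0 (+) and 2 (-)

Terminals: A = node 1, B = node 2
R1 and R2 are in series across V1 (node 0 → node 1 → node 2), and the output A–B is taken across R2, so this is a voltage divider.
Series current: I = V1/(R1 + R2) = 15/(4300 + 430) = 15/4730 = 0.003171 A
V_R2 = I × R2 = V1 × R2/(R1 + R2) = 15 × 430/4730 = 1.364 V

Final answer: 1.364 V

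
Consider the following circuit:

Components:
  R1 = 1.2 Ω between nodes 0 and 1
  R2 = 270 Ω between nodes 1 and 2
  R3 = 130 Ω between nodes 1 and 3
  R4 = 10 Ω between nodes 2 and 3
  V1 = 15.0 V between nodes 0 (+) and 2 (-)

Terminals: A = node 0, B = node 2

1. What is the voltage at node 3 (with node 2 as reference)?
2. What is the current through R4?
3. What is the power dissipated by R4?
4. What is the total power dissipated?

Nodal analysis, taking node 2 as the 0 V reference.
Source V1 fixes V_0 = 15 V.
KCL at each unknown node (sum of currents leaving = 0; resistances in Ω):
  Node 1: (V_1 - 15)/1.2 + (V_1 - 0)/270 + (V_1 - V_3)/130 = 0
  Node 3: (V_3 - V_1)/130 + (V_3 - 0)/10 = 0
Collecting terms (coefficients in siemens):
  0.8447·V_1 - 0.007692·V_3 = 12.5
  0.1077·V_3 - 0.007692·V_1 = 0
Determinant D = (0.8447)(0.1077) - (-0.007692)(-0.007692) = 0.09091
V_1 = [(12.5)(0.1077) - (-0.007692)(0)]/D = 14.81 V
V_3 = [(0.8447)(0) - (12.5)(-0.007692)]/D = 1.058 V
Part 1:
  Read off the nodal solution: V_3 = 1.058 V
Part 2:
  I_R4 = (V_2 - V_3)/R4 = (0 - 1.058)/10 = -0.1058 A
  Magnitude: I_R4 = 0.1058 A
Part 3:
  I_R4 = (V_2 - V_3)/R4 = (0 - 1.058)/10 = -0.1058 A
  P_R4 = I_R4² × R4 = (-0.1058)² × 10 = 0.1119 W
Part 4:
  Power in each resistor, P = (ΔV)²/R:
    P_R1 = (15 - 14.81)²/1.2 = 0.03095 W
    P_R2 = (14.81 - 0)²/270 = 0.8121 W
    P_R3 = (14.81 - 1.058)²/130 = 1.454 W
    P_R4 = (0 - 1.058)²/10 = 0.1119 W
  P_total = P_R1 + P_R2 + P_R3 + P_R4 = 2.409 W

Final answers:
1. V_3 = 1.058 V
2. I_R4 = 0.1058 A
3. P_R4 = 0.1119 W
4. P_total = 2.409 W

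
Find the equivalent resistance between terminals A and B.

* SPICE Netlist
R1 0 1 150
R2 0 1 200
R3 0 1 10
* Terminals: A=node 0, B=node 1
Reduce the network between node 0 (A) and node 1 (B) by series/parallel combination:
  Rp1 = R1 ‖ R2 ‖ R3 (parallel, all between nodes 0 and 1) = 1/(1/150 + 1/200 + 1/10) = 8.955 Ω
R_eq = 8.955 Ω

Final answer: 8.955 Ω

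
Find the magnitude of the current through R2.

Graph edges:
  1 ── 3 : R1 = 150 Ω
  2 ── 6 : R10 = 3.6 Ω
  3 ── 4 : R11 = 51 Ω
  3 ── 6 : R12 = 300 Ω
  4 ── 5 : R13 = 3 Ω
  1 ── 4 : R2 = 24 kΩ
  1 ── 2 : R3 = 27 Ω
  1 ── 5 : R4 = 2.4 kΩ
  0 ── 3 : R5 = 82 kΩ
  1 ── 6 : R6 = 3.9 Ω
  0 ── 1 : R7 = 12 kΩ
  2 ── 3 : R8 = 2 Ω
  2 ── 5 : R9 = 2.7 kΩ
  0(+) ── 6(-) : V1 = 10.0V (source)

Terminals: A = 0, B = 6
Nodal analysis, taking node 6 as the 0 V reference.
Source V1 fixes V_0 = 10 V.
KCL at each unknown node (sum of currents leaving = 0; resistances in Ω):
  Node 1: (V_1 - V_3)/150 + (V_1 - V_4)/24000 + (V_1 - V_2)/27 + (V_1 - V_5)/2400 + (V_1 - 0)/3.9 + (V_1 - 10)/12000 = 0
  Node 2: (V_2 - V_1)/27 + (V_2 - V_3)/2 + (V_2 - V_5)/2700 + (V_2 - 0)/3.6 = 0
  Node 3: (V_3 - V_1)/150 + (V_3 - 10)/82000 + (V_3 - V_2)/2 + (V_3 - V_4)/51 + (V_3 - 0)/300 = 0
  Node 4: (V_4 - V_1)/24000 + (V_4 - V_3)/51 + (V_4 - V_5)/3 = 0
  Node 5: (V_5 - V_1)/2400 + (V_5 - V_2)/2700 + (V_5 - V_4)/3 = 0
Collecting terms (coefficients in siemens):
  0.3007·V_1 - 0.03704·V_2 - 0.006667·V_3 - 0.00004167·V_4 - 0.0004167·V_5 = 0.0008333
  0.8152·V_2 - 0.03704·V_1 - 0.5·V_3 - 0.0003704·V_5 = 0
  0.5296·V_3 - 0.006667·V_1 - 0.5·V_2 - 0.01961·V_4 = 0.000122
  0.353·V_4 - 0.00004167·V_1 - 0.01961·V_3 - 0.3333·V_5 = 0
  0.3341·V_5 - 0.0004167·V_1 - 0.0003704·V_2 - 0.3333·V_4 = 0
Solving these 5 simultaneous equations (Gaussian elimination) gives:
  V_1 = 0.002889 V, V_2 = 0.0007587 V, V_3 = 0.001022 V, V_4 = 0.001059 V
  V_5 = 0.001061 V
I_R2 = (V_1 - V_4)/R2 = (0.002889 - 0.001059)/24000 = 0.00000007626 A
|I_R2| = 0.00000007626 A

Final answer: |I_R2| = 7.626e-08 A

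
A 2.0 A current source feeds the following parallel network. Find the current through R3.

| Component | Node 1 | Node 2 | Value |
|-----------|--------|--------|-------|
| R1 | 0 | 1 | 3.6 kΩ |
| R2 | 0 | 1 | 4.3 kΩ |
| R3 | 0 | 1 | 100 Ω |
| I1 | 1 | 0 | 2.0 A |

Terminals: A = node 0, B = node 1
All resistors sit directly between nodes 0 and 1, so they are in parallel and share one voltage V; the full source current 2 A splits among them.
1/R_par = 1/3600 + 1/4300 + 1/100 = 0.01051 S  =>  R_par = 95.14 Ω
V = I × R_par = 2 × 95.14 = 190.3 V
I_R3 = V/R3 = 190.3/100 = 1.903 A

Final answer: 1.903 A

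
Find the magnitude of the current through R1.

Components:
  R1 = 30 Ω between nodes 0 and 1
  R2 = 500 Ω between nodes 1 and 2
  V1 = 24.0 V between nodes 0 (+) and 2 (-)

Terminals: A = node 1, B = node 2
Nodal analysis, taking node 2 as the 0 V reference.
Source V1 fixes V_0 = 24 V.
KCL at each unknown node (sum of currents leaving = 0; resistances in Ω):
  Node 1: (V_1 - 24)/30 + (V_1 - 0)/500 = 0
Collecting terms: 0.03533 × V_1 = 0.8  =>  V_1 = 22.64 V
I_R1 = (V_0 - V_1)/R1 = (24 - 22.64)/30 = 0.04528 A
|I_R1| = 0.04528 A

Final answer: |I_R1| = 0.04528 A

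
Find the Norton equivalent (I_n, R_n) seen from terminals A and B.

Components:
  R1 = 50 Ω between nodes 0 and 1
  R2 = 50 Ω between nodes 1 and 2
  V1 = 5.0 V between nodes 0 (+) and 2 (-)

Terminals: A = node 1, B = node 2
Find the Thévenin equivalent first; then I_n = V_th/R_th and R_n = R_th.
Step 1 — V_th is the open-circuit voltage V_A - V_B (nothing connected across the terminals).
Nodal analysis, taking node 2 as the 0 V reference.
Source V1 fixes V_0 = 5 V.
KCL at each unknown node (sum of currents leaving = 0; resistances in Ω):
  Node 1: (V_1 - 5)/50 + (V_1 - 0)/50 = 0
Collecting terms: 0.04 × V_1 = 0.1  =>  V_1 = 2.5 V
V_th = V_1 - V_2 = 2.5 - 0 = 2.5 V
Step 2 — R_th: zero the source — replace V1 by a short circuit (node 2 merges into node 0) — and find the resistance seen between A (node 1) and B (node 0).
Reduce the network between node 1 (A) and node 0 (B) by series/parallel combination:
  Rp1 = R1 ‖ R2 (parallel, both between nodes 0 and 1) = 1/(1/50 + 1/50) = 25 Ω
R_th = 25 Ω
I_n = V_th/R_th = 2.5/25 = 0.1 A, and R_n = R_th = 25 Ω

Final answer: I_n = 0.1 A, R_n = 25 Ω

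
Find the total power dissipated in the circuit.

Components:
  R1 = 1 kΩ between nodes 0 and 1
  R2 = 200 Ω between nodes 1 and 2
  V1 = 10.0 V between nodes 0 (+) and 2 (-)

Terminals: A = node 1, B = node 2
Nodal analysis, taking node 2 as the 0 V reference.
Source V1 fixes V_0 = 10 V.
KCL at each unknown node (sum of currents leaving = 0; resistances in Ω):
  Node 1: (V_1 - 10)/1000 + (V_1 - 0)/200 = 0
Collecting terms: 0.006 × V_1 = 0.01  =>  V_1 = 1.667 V
Power in each resistor, P = (ΔV)²/R:
  P_R1 = (10 - 1.667)²/1000 = 0.06944 W
  P_R2 = (1.667 - 0)²/200 = 0.01389 W
P_total = P_R1 + P_R2 = 0.08333 W

Final answer: 0.08333 W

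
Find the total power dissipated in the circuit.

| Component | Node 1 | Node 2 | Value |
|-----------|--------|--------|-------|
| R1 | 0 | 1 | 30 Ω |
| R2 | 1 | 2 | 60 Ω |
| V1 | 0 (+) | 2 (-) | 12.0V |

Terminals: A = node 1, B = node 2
Nodal analysis, taking node 2 as the 0 V reference.
Source V1 fixes V_0 = 12 V.
KCL at each unknown node (sum of currents leaving = 0; resistances in Ω):
  Node 1: (V_1 - 12)/30 + (V_1 - 0)/60 = 0
Collecting terms: 0.05 × V_1 = 0.4  =>  V_1 = 8 V
Power in each resistor, P = (ΔV)²/R:
  P_R1 = (12 - 8)²/30 = 0.5333 W
  P_R2 = (8 - 0)²/60 = 1.067 W
P_total = P_R1 + P_R2 = 1.6 W

Final answer: 1.6 W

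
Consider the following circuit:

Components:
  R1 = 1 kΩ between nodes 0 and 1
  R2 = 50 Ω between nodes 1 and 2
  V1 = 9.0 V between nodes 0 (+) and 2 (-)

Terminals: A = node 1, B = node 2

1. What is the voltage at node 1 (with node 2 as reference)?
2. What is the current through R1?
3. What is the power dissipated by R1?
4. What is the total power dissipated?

Nodal analysis, taking node 2 as the 0 V reference.
Source V1 fixes V_0 = 9 V.
KCL at each unknown node (sum of currents leaving = 0; resistances in Ω):
  Node 1: (V_1 - 9)/1000 + (V_1 - 0)/50 = 0
Collecting terms: 0.021 × V_1 = 0.009  =>  V_1 = 0.4286 V
Part 1:
  Read off the nodal solution: V_1 = 0.4286 V
Part 2:
  I_R1 = (V_0 - V_1)/R1 = (9 - 0.4286)/1000 = 0.008571 A
  Magnitude: I_R1 = 0.008571 A
Part 3:
  I_R1 = (V_0 - V_1)/R1 = (9 - 0.4286)/1000 = 0.008571 A
  P_R1 = I_R1² × R1 = (0.008571)² × 1000 = 0.07347 W
Part 4:
  Power in each resistor, P = (ΔV)²/R:
    P_R1 = (9 - 0.4286)²/1000 = 0.07347 W
    P_R2 = (0.4286 - 0)²/50 = 0.003673 W
  P_total = P_R1 + P_R2 = 0.07714 W

Final answers:
1. V_1 = 0.4286 V
2. I_R1 = 0.008571 A
3. P_R1 = 0.07347 W
4. P_total = 0.07714 W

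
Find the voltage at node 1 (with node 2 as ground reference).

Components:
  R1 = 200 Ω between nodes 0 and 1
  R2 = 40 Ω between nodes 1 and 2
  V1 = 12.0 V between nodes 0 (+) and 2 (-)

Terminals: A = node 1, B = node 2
Nodal analysis, taking node 2 as the 0 V reference.
Source V1 fixes V_0 = 12 V.
KCL at each unknown node (sum of currents leaving = 0; resistances in Ω):
  Node 1: (V_1 - 12)/200 + (V_1 - 0)/40 = 0
Collecting terms: 0.03 × V_1 = 0.06  =>  V_1 = 2 V
The requested potential is V_1 = 2 V.

Final answer: V_1 = 2 V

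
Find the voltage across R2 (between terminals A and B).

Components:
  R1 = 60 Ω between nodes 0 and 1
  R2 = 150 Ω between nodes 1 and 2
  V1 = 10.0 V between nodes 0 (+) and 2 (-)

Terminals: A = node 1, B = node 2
R1 and R2 are in series across V1 (node 0 → node 1 → node 2), and the output A–B is taken across R2, so this is a voltage divider.
Series current: I = V1/(R1 + R2) = 10/(60 + 150) = 10/210 = 0.04762 A
V_R2 = I × R2 = V1 × R2/(R1 + R2) = 10 × 150/210 = 7.143 V

Final answer: 7.143 V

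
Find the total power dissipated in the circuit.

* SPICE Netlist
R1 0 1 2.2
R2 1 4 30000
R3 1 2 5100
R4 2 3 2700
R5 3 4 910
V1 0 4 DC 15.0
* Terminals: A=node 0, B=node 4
Nodal analysis, taking node 4 as the 0 V reference.
Source V1 fixes V_0 = 15 V.
KCL at each unknown node (sum of currents leaving = 0; resistances in Ω):
  Node 1: (V_1 - 15)/2.2 + (V_1 - 0)/30000 + (V_1 - V_2)/5100 = 0
  Node 2: (V_2 - V_1)/5100 + (V_2 - V_3)/2700 = 0
  Node 3: (V_3 - V_2)/2700 + (V_3 - 0)/910 = 0
Collecting terms (coefficients in siemens):
  0.4548·V_1 - 0.0001961·V_2 = 6.818
  0.0005664·V_2 - 0.0001961·V_1 - 0.0003704·V_3 = 0
  0.001469·V_3 - 0.0003704·V_2 = 0
Solving these 3 simultaneous equations (Gaussian elimination) gives:
  V_1 = 15 V, V_2 = 6.215 V, V_3 = 1.567 V
Power in each resistor, P = (ΔV)²/R:
  P_R1 = (15 - 15)²/2.2 = 0.00001086 W
  P_R2 = (15 - 0)²/30000 = 0.007495 W
  P_R3 = (15 - 6.215)²/5100 = 0.01512 W
  P_R4 = (6.215 - 1.567)²/2700 = 0.008003 W
  P_R5 = (1.567 - 0)²/910 = 0.002697 W
P_total = P_R1 + P_R2 + P_R3 + P_R4 + P_R5 = 0.03332 W

Final answer: 0.03332 W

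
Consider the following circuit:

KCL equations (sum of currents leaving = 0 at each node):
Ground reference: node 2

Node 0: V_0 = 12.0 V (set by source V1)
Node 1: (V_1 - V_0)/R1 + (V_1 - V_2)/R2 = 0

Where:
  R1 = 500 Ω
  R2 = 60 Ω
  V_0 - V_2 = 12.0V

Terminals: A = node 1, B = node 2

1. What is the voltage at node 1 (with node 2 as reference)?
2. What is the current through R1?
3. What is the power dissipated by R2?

Nodal analysis, taking node 2 as the 0 V reference.
Source V1 fixes V_0 = 12 V.
KCL at each unknown node (sum of currents leaving = 0; resistances in Ω):
  Node 1: (V_1 - 12)/500 + (V_1 - 0)/60 = 0
Collecting terms: 0.01867 × V_1 = 0.024  =>  V_1 = 1.286 V
Part 1:
  Read off the nodal solution: V_1 = 1.286 V
Part 2:
  I_R1 = (V_0 - V_1)/R1 = (12 - 1.286)/500 = 0.02143 A
  Magnitude: I_R1 = 0.02143 A
Part 3:
  I_R2 = (V_1 - V_2)/R2 = (1.286 - 0)/60 = 0.02143 A
  P_R2 = I_R2² × R2 = (0.02143)² × 60 = 0.02755 W

Final answers:
1. V_1 = 1.286 V
2. I_R1 = 0.02143 A
3. P_R2 = 0.02755 W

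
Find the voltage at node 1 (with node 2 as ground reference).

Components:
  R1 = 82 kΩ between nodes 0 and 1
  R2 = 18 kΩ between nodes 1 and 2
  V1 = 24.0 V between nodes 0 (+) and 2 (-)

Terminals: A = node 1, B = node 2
Nodal analysis, taking node 2 as the 0 V reference.
Source V1 fixes V_0 = 24 V.
KCL at each unknown node (sum of currents leaving = 0; resistances in Ω):
  Node 1: (V_1 - 24)/82000 + (V_1 - 0)/18000 = 0
Collecting terms: 0.00006775 × V_1 = 0.0002927  =>  V_1 = 4.32 V
The requested potential is V_1 = 4.32 V.

Final answer: V_1 = 4.32 V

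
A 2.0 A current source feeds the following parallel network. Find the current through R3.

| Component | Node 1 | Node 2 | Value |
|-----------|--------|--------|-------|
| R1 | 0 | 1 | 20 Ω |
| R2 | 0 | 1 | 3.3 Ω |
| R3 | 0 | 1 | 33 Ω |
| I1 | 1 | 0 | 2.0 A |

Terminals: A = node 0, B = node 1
All resistors sit directly between nodes 0 and 1, so they are in parallel and share one voltage V; the full source current 2 A splits among them.
1/R_par = 1/20 + 1/3.3 + 1/33 = 0.3833 S  =>  R_par = 2.609 Ω
V = I × R_par = 2 × 2.609 = 5.217 V
I_R3 = V/R3 = 5.217/33 = 0.1581 A

Final answer: 0.1581 A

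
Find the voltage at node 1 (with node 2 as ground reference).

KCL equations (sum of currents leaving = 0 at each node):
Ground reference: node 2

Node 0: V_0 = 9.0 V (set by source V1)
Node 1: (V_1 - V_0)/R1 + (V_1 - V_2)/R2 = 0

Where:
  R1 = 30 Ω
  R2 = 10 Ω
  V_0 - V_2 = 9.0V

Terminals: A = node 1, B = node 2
Nodal analysis, taking node 2 as the 0 V reference.
Source V1 fixes V_0 = 9 V.
KCL at each unknown node (sum of currents leaving = 0; resistances in Ω):
  Node 1: (V_1 - 9)/30 + (V_1 - 0)/10 = 0
Collecting terms: 0.1333 × V_1 = 0.3  =>  V_1 = 2.25 V
The requested potential is V_1 = 2.25 V.

Final answer: V_1 = 2.25 V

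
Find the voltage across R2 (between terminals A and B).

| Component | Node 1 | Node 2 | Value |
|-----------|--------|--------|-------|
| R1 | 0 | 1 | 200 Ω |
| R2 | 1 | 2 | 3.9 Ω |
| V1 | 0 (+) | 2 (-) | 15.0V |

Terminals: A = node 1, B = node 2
R1 and R2 are in series across V1 (node 0 → node 1 → node 2), and the output A–B is taken across R2, so this is a voltage divider.
Series current: I = V1/(R1 + R2) = 15/(200 + 3.9) = 15/203.9 = 0.07357 A
V_R2 = I × R2 = V1 × R2/(R1 + R2) = 15 × 3.9/203.9 = 0.2869 V

Final answer: 0.2869 V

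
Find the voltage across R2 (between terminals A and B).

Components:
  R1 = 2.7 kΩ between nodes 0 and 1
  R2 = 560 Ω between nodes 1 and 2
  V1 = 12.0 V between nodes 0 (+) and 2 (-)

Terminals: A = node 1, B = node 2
R1 and R2 are in series across V1 (node 0 → node 1 → node 2), and the output A–B is taken across R2, so this is a voltage divider.
Series current: I = V1/(R1 + R2) = 12/(2700 + 560) = 12/3260 = 0.003681 A
V_R2 = I × R2 = V1 × R2/(R1 + R2) = 12 × 560/3260 = 2.061 V

Final answer: 2.061 V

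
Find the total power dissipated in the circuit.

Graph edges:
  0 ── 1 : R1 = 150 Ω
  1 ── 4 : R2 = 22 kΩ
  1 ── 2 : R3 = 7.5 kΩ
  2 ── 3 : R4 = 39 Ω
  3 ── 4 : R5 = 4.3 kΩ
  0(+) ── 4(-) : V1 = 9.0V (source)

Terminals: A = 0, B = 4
Nodal analysis, taking node 4 as the 0 V reference.
Source V1 fixes V_0 = 9 V.
KCL at each unknown node (sum of currents leaving = 0; resistances in Ω):
  Node 1: (V_1 - 9)/150 + (V_1 - 0)/22000 + (V_1 - V_2)/7500 = 0
  Node 2: (V_2 - V_1)/7500 + (V_2 - V_3)/39 = 0
  Node 3: (V_3 - V_2)/39 + (V_3 - 0)/4300 = 0
Collecting terms (coefficients in siemens):
  0.006845·V_1 - 0.0001333·V_2 = 0.06
  0.02577·V_2 - 0.0001333·V_1 - 0.02564·V_3 = 0
  0.02587·V_3 - 0.02564·V_2 = 0
Solving these 3 simultaneous equations (Gaussian elimination) gives:
  V_1 = 8.828 V, V_2 = 3.235 V, V_3 = 3.206 V
Power in each resistor, P = (ΔV)²/R:
  P_R1 = (9 - 8.828)²/150 = 0.0001973 W
  P_R2 = (8.828 - 0)²/22000 = 0.003542 W
  P_R3 = (8.828 - 3.235)²/7500 = 0.00417 W
  P_R4 = (3.235 - 3.206)²/39 = 0.00002168 W
  P_R5 = (3.206 - 0)²/4300 = 0.002391 W
P_total = P_R1 + P_R2 + P_R3 + P_R4 + P_R5 = 0.01032 W

Final answer: 0.01032 W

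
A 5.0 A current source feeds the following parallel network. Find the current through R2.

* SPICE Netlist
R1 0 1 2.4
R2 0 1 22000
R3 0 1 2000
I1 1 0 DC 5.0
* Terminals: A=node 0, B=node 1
All resistors sit directly between nodes 0 and 1, so they are in parallel and share one voltage V; the full source current 5 A splits among them.
1/R_par = 1/2.4 + 1/22000 + 1/2000 = 0.4172 S  =>  R_par = 2.397 Ω
V = I × R_par = 5 × 2.397 = 11.98 V
I_R2 = V/R2 = 11.98/22000 = 0.0005447 A

Final answer: 0.0005447 A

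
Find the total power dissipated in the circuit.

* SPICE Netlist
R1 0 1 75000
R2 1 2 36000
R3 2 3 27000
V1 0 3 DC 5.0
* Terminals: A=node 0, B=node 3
Nodal analysis, taking node 3 as the 0 V reference.
Source V1 fixes V_0 = 5 V.
KCL at each unknown node (sum of currents leaving = 0; resistances in Ω):
  Node 1: (V_1 - 5)/75000 + (V_1 - V_2)/36000 = 0
  Node 2: (V_2 - V_1)/36000 + (V_2 - 0)/27000 = 0
Collecting terms (coefficients in siemens):
  0.00004111·V_1 - 0.00002778·V_2 = 0.00006667
  0.00006481·V_2 - 0.00002778·V_1 = 0
Determinant D = (0.00004111)(0.00006481) - (-0.00002778)(-0.00002778) = 0.000000001893
V_1 = [(0.00006667)(0.00006481) - (-0.00002778)(0)]/D = 2.283 V
V_2 = [(0.00004111)(0) - (0.00006667)(-0.00002778)]/D = 0.9783 V
Power in each resistor, P = (ΔV)²/R:
  P_R1 = (5 - 2.283)²/75000 = 0.00009846 W
  P_R2 = (2.283 - 0.9783)²/36000 = 0.00004726 W
  P_R3 = (0.9783 - 0)²/27000 = 0.00003544 W
P_total = P_R1 + P_R2 + P_R3 = 0.0001812 W

Final answer: 0.0001812 W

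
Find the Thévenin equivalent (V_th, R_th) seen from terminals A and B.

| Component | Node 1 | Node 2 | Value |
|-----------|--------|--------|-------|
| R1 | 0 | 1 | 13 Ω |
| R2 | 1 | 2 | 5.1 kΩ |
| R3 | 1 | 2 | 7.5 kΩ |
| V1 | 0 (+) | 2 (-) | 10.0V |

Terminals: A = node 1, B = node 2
Step 1 — V_th is the open-circuit voltage V_A - V_B (nothing connected across the terminals).
Nodal analysis, taking node 2 as the 0 V reference.
Source V1 fixes V_0 = 10 V.
KCL at each unknown node (sum of currents leaving = 0; resistances in Ω):
  Node 1: (V_1 - 10)/13 + (V_1 - 0)/5100 + (V_1 - 0)/7500 = 0
Collecting terms: 0.07725 × V_1 = 0.7692  =>  V_1 = 9.957 V
V_th = V_1 - V_2 = 9.957 - 0 = 9.957 V
Step 2 — R_th: zero the source — replace V1 by a short circuit (node 2 merges into node 0) — and find the resistance seen between A (node 1) and B (node 0).
Reduce the network between node 1 (A) and node 0 (B) by series/parallel combination:
  Rp1 = R1 ‖ R2 ‖ R3 (parallel, all between nodes 0 and 1) = 1/(1/13 + 1/5100 + 1/7500) = 12.94 Ω
R_th = 12.94 Ω

Final answer: V_th = 9.957 V, R_th = 12.94 Ω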